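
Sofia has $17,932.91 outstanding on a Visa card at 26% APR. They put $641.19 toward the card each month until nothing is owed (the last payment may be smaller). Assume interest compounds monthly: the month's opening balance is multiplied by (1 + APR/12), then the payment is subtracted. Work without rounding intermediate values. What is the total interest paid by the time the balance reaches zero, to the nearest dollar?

Monthly rate r = 26%/12 = 2.16667% = 0.0216667.
Payoff takes n = ⌈−ln(1 − rB₀/P)/ln(1+r)⌉ = ⌈43.449⌉ = 44 payments; the last is $289.73.
Total paid = 43·$641.19 + $289.73 = $27,860.90.
Total interest = total paid − principal = $27,860.90 − $17,932.91 = $9,927.99.

$9,928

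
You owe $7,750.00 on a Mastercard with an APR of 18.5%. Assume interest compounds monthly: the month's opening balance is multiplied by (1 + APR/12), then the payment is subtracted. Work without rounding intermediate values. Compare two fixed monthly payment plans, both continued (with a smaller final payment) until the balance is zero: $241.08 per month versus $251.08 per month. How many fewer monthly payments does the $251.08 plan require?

Monthly rate r = 18.5%/12 = 1.54167% = 0.0154167.
At $241.08/mo: n = ⌈−ln(1 − rB₀/P)/ln(1+r)⌉ = 45 payments (last $177.28); total interest = total paid − $7,750.00 = $3,034.80.
At $251.08/mo: 43 payments (last $56.77); total interest $2,852.13.
Payments saved = 45 − 43 = 2.

2 fewer payments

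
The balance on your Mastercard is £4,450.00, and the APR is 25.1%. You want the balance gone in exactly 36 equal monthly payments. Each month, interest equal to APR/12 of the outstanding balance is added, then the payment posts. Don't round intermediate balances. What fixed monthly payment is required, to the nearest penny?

£177.17

Monthly rate r = 25.1%/12 = 2.09167% = 0.0209167.
Level-payment amortization: P = B₀·r / (1 − (1+r)^(−n)) = 4450.00·0.0209167 / (1 − 1.02092^(−36)).
Denominator 1 − (1+r)^(−36) = 0.525376298.
P = 93.0792 / 0.525376298 ≈ 177.17.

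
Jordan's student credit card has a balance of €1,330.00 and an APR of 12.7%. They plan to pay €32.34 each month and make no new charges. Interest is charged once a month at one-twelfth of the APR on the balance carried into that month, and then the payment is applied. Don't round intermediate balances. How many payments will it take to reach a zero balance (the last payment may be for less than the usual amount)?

55 payments

Monthly rate r = 12.7%/12 = 1.05833% = 0.0105833.
Recurrence: B ← B·(1+r) − €32.34.
Month 1: interest €14.08; balance after payment €1,311.74.
Month 2: interest €13.88; balance after payment €1,293.28.
Closed form: n = −ln(1 − rB₀/P)/ln(1+r) = −ln(0.56475)/ln(1.01058) ≈ 54.272, so the balance reaches zero during payment 55.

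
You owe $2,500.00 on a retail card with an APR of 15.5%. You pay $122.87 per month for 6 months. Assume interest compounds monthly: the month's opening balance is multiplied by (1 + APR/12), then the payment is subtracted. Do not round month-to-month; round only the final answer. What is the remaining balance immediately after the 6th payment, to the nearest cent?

Monthly rate r = 15.5%/12 = 1.29167% = 0.0129167.
Each month: B ← B·(1+r) − $122.87.
Month 1: interest $32.29; balance after payment $2,409.42.
Month 2: interest $31.12; balance after payment $2,317.67.
Month 3: interest $29.94; balance after payment $2,224.74.
Month 4: interest $28.74; balance after payment $2,130.61.
Month 5: interest $27.52; balance after payment $2,035.26.
Month 6: interest $26.29; balance after payment $1,938.68.

$1,938.68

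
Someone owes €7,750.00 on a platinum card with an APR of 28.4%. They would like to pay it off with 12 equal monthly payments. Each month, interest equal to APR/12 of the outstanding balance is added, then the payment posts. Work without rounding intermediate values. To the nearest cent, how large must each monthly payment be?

Monthly rate r = 28.4%/12 = 2.36667% = 0.0236667.
Level-payment amortization: P = B₀·r / (1 − (1+r)^(−n)) = 7750.00·0.0236667 / (1 − 1.02367^(−12)).
Denominator 1 − (1+r)^(−12) = 0.244738652.
P = 183.417 / 0.244738652 ≈ 749.44.

€749.44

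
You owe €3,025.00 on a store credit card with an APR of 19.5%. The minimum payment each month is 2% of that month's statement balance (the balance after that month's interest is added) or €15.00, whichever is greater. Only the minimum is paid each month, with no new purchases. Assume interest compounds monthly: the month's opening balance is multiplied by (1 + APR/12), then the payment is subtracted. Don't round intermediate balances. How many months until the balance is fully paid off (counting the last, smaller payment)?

446 months

Monthly rate r = 19.5%/12 = 1.625% = 0.01625.
While 2% of the post-interest balance exceeds €15.00, each month B ← (B·(1+r))·(1 − 0.02), i.e. B shrinks by the factor (1+r)·0.98 = 0.99593.
This holds for months 1–346. Entering month 347 the balance is €736.45; 2% of the post-interest balance is now below €15.00, so the flat €15.00 minimum applies from here.
From month 347 a fixed €15.00 at rate r clears €736.45 in 100 more payments. Total: 346 + 100 = 446 months.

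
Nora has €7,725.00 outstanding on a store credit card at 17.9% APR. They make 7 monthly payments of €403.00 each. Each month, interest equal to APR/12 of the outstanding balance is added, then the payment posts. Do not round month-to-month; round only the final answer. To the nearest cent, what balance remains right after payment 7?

€5,618.20

Monthly rate r = 17.9%/12 = 1.49167% = 0.0149167.
Each month: B ← B·(1+r) − €403.00.
Month 1: interest €115.23; balance after payment €7,437.23.
Month 2: interest €110.94; balance after payment €7,145.17.
Month 3: interest €106.58; balance after payment €6,848.75.
Month 4: interest €102.16; balance after payment €6,547.91.
Month 5: interest €97.67; balance after payment €6,242.59.
Month 6: interest €93.12; balance after payment €5,932.70.
Month 7: interest €88.50; balance after payment €5,618.20.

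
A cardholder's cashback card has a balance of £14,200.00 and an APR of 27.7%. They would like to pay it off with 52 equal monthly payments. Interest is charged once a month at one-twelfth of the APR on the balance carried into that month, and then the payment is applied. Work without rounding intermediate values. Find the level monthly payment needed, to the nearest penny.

£471.79

Monthly rate r = 27.7%/12 = 2.30833% = 0.0230833.
Level-payment amortization: P = B₀·r / (1 − (1+r)^(−n)) = 14200.00·0.0230833 / (1 − 1.02308^(−52)).
Denominator 1 − (1+r)^(−52) = 0.694769807.
P = 327.783 / 0.694769807 ≈ 471.79.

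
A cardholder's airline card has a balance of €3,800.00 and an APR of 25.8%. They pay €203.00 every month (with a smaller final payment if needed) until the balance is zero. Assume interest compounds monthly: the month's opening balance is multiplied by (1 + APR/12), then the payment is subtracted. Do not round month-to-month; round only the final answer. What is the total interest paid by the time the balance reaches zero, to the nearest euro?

Monthly rate r = 25.8%/12 = 2.15% = 0.0215.
Payoff takes n = ⌈−ln(1 − rB₀/P)/ln(1+r)⌉ = ⌈24.207⌉ = 25 payments; the last is €42.42.
Total paid = 24·€203.00 + €42.42 = €4,914.42.
Total interest = total paid − principal = €4,914.42 − €3,800.00 = €1,114.42.

€1,114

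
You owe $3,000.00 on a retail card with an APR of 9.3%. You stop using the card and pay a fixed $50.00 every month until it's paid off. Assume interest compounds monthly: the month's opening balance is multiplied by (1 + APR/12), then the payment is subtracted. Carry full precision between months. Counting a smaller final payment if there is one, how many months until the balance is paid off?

82 months

Monthly rate r = 9.3%/12 = 0.775% = 0.00775.
Recurrence: B ← B·(1+r) − $50.00.
Month 1: interest $23.25; balance after payment $2,973.25.
Month 2: interest $23.04; balance after payment $2,946.29.
Closed form: n = −ln(1 − rB₀/P)/ln(1+r) = −ln(0.535)/ln(1.00775) ≈ 81.021, so the balance reaches zero during payment 82.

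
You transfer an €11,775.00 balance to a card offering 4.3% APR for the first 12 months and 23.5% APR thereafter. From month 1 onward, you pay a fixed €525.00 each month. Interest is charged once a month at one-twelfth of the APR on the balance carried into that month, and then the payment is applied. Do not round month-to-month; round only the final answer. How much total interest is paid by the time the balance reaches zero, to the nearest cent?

Promo months 1–12 at r₀ = 4.3%/12 = 0.00358333; months 13+ at r₁ = 23.5%/12 = 0.0195833.
After month 12: iterate B ← B·(1+r₀) − €525.00 for 12 months → €5,865.77.
Then at r₁ with €525.00/mo: n₂ = −ln(1 − r₁·B/P)/ln(1+r₁) ≈ 12.73 → 13 more payments.
Total paid = 24·€525.00 + €385.35 = €12,985.35; interest = €12,985.35 − €11,775.00 = €1,210.35.

€1,210.35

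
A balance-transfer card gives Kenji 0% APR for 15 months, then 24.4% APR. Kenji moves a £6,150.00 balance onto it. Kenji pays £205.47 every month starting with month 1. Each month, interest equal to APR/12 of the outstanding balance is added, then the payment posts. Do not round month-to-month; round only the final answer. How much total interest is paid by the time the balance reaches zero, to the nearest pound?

£626

Promo months 1–15 at r₀ = 0%/12 = 0; months 16+ at r₁ = 24.4%/12 = 0.0203333.
After month 15 (no interest yet): B = £6,150.00 − 15·£205.47 = £3,067.95.
Then at r₁ with £205.47/mo: n₂ = −ln(1 − r₁·B/P)/ln(1+r₁) ≈ 17.98 → 18 more payments.
Total paid = 32·£205.47 + £200.51 = £6,775.55; interest = £6,775.55 − £6,150.00 = £625.55.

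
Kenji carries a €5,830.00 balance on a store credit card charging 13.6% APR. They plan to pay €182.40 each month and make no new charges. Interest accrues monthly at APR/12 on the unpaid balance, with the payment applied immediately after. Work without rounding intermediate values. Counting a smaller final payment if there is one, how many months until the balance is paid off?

Monthly rate r = 13.6%/12 = 1.13333% = 0.0113333.
Recurrence: B ← B·(1+r) − €182.40.
Month 1: interest €66.07; balance after payment €5,713.67.
Month 2: interest €64.75; balance after payment €5,596.03.
Closed form: n = −ln(1 − rB₀/P)/ln(1+r) = −ln(0.63776)/ln(1.01133) ≈ 39.913, so the balance reaches zero during payment 40.

40 payments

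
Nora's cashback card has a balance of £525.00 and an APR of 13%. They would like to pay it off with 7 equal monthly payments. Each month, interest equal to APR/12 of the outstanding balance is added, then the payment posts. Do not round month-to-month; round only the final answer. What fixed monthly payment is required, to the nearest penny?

Monthly rate r = 13%/12 = 1.08333% = 0.0108333.
Level-payment amortization: P = B₀·r / (1 − (1+r)^(−n)) = 525.00·0.0108333 / (1 − 1.01083^(−7)).
Denominator 1 − (1+r)^(−7) = 0.0726511958.
P = 5.6875 / 0.0726511958 ≈ 78.29.

£78.29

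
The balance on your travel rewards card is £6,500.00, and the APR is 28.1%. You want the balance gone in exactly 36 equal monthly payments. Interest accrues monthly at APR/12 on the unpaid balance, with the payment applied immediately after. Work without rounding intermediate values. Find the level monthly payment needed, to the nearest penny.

Monthly rate r = 28.1%/12 = 2.34167% = 0.0234167.
Level-payment amortization: P = B₀·r / (1 − (1+r)^(−n)) = 6500.00·0.0234167 / (1 − 1.02342^(−36)).
Denominator 1 − (1+r)^(−36) = 0.565379178.
P = 152.208 / 0.565379178 ≈ 269.21.

£269.21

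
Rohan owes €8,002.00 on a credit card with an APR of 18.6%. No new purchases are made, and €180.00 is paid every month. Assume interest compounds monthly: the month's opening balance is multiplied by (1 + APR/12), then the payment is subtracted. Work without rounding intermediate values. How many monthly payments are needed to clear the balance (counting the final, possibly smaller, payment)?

Monthly rate r = 18.6%/12 = 1.55% = 0.0155.
Recurrence: B ← B·(1+r) − €180.00.
Month 1: interest €124.03; balance after payment €7,946.03.
Month 2: interest €123.16; balance after payment €7,889.19.
Closed form: n = −ln(1 − rB₀/P)/ln(1+r) = −ln(0.31094)/ln(1.0155) ≈ 75.948, so the balance reaches zero during payment 76.

76 payments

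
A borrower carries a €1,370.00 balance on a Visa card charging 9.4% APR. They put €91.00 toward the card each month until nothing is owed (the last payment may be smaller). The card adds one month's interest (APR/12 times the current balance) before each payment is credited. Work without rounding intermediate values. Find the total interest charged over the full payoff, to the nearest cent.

Monthly rate r = 9.4%/12 = 0.783333% = 0.00783333.
Payoff takes n = ⌈−ln(1 − rB₀/P)/ln(1+r)⌉ = ⌈16.082⌉ = 17 payments; the last is €7.48.
Total paid = 16·€91.00 + €7.48 = €1,463.48.
Total interest = total paid − principal = €1,463.48 − €1,370.00 = €93.48.

€93.48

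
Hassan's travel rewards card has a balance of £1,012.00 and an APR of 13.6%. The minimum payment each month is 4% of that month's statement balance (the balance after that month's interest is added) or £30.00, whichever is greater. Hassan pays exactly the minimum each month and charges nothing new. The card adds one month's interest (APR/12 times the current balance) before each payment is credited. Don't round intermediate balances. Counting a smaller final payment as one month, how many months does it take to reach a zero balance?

Monthly rate r = 13.6%/12 = 1.13333% = 0.0113333.
While 4% of the post-interest balance exceeds £30.00, each month B ← (B·(1+r))·(1 − 0.04), i.e. B shrinks by the factor (1+r)·0.96 = 0.97088.
This holds for months 1–11. Entering month 12 the balance is £731.14; 4% of the post-interest balance is now below £30.00, so the flat £30.00 minimum applies from here.
From month 12 a fixed £30.00 at rate r clears £731.14 in 29 more payments. Total: 11 + 29 = 40 months.

40 months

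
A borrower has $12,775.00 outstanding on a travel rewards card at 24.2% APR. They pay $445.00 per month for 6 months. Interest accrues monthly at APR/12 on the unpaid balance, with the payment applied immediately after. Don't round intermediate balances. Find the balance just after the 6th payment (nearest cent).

$11,592.55

Monthly rate r = 24.2%/12 = 2.01667% = 0.0201667.
Each month: B ← B·(1+r) − $445.00.
Month 1: interest $257.63; balance after payment $12,587.63.
Month 2: interest $253.85; balance after payment $12,396.48.
Month 3: interest $250.00; balance after payment $12,201.48.
Month 4: interest $246.06; balance after payment $12,002.54.
Month 5: interest $242.05; balance after payment $11,799.59.
Month 6: interest $237.96; balance after payment $11,592.55.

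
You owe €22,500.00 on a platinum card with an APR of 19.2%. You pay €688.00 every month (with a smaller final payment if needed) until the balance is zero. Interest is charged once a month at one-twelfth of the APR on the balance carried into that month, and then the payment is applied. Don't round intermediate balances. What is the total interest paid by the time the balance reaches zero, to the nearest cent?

€9,608.70

Monthly rate r = 19.2%/12 = 1.6% = 0.016.
Payoff takes n = ⌈−ln(1 − rB₀/P)/ln(1+r)⌉ = ⌈46.668⌉ = 47 payments; the last is €460.70.
Total paid = 46·€688.00 + €460.70 = €32,108.70.
Total interest = total paid − principal = €32,108.70 − €22,500.00 = €9,608.70.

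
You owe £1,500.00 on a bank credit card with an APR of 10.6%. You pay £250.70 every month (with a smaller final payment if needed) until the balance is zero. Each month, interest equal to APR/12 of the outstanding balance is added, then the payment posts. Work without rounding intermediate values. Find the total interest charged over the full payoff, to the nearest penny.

Monthly rate r = 10.6%/12 = 0.883333% = 0.00883333.
Payoff takes n = ⌈−ln(1 − rB₀/P)/ln(1+r)⌉ = ⌈6.174⌉ = 7 payments; the last is £43.85.
Total paid = 6·£250.70 + £43.85 = £1,548.05.
Total interest = total paid − principal = £1,548.05 − £1,500.00 = £48.05.

£48.05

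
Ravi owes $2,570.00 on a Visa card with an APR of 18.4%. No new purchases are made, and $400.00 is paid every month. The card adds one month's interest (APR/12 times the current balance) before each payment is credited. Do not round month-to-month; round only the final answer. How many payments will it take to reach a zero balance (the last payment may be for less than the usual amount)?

Monthly rate r = 18.4%/12 = 1.53333% = 0.0153333.
Recurrence: B ← B·(1+r) − $400.00.
Month 1: interest $39.41; balance after payment $2,209.41.
Month 2: interest $33.88; balance after payment $1,843.28.
Closed form: n = −ln(1 − rB₀/P)/ln(1+r) = −ln(0.90148)/ln(1.01533) ≈ 6.816, so the balance reaches zero during payment 7.

7 payments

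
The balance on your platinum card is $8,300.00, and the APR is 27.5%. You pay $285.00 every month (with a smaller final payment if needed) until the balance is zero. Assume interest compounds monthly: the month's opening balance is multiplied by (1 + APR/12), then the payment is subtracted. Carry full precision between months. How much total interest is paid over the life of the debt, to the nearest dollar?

Monthly rate r = 27.5%/12 = 2.29167% = 0.0229167.
Payoff takes n = ⌈−ln(1 − rB₀/P)/ln(1+r)⌉ = ⌈48.584⌉ = 49 payments; the last is $167.10.
Total paid = 48·$285.00 + $167.10 = $13,847.10.
Total interest = total paid − principal = $13,847.10 − $8,300.00 = $5,547.10.

$5,547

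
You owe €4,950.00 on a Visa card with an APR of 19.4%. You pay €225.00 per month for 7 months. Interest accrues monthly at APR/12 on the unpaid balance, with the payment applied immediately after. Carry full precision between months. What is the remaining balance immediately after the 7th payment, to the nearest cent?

Monthly rate r = 19.4%/12 = 1.61667% = 0.0161667.
Each month: B ← B·(1+r) − €225.00.
Month 1: interest €80.02; balance after payment €4,805.02.
Month 2: interest €77.68; balance after payment €4,657.71.
Month 3: interest €75.30; balance after payment €4,508.01.
Month 4: interest €72.88; balance after payment €4,355.89.
Month 5: interest €70.42; balance after payment €4,201.31.
Month 6: interest €67.92; balance after payment €4,044.23.
Month 7: interest €65.38; balance after payment €3,884.61.

€3,884.61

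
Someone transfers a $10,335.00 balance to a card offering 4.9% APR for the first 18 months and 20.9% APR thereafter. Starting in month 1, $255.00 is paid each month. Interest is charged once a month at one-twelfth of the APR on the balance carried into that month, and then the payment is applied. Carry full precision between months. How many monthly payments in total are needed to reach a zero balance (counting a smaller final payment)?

Promo months 1–18 at r₀ = 4.9%/12 = 0.00408333; months 19+ at r₁ = 20.9%/12 = 0.0174167.
After month 18: iterate B ← B·(1+r₀) − $255.00 for 18 months → $6,368.74.
Then at r₁ with $255.00/mo: n₂ = −ln(1 − r₁·B/P)/ln(1+r₁) ≈ 33.06 → 34 more payments.

52 payments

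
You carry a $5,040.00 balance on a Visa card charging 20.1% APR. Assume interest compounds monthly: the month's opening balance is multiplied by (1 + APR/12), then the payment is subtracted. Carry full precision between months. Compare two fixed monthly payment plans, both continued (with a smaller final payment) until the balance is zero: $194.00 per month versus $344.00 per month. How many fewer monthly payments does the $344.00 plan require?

18 fewer payments

Monthly rate r = 20.1%/12 = 1.675% = 0.01675.
At $194.00/mo: n = ⌈−ln(1 − rB₀/P)/ln(1+r)⌉ = 35 payments (last $75.36); total interest = total paid − $5,040.00 = $1,631.36.
At $344.00/mo: 17 payments (last $327.26); total interest $791.26.
Payments saved = 35 − 17 = 18.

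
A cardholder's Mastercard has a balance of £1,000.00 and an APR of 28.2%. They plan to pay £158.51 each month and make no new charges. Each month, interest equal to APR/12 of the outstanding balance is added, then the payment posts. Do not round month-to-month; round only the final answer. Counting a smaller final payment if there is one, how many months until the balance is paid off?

Monthly rate r = 28.2%/12 = 2.35% = 0.0235.
Recurrence: B ← B·(1+r) − £158.51.
Month 1: interest £23.50; balance after payment £864.99.
Month 2: interest £20.33; balance after payment £726.81.
Closed form: n = −ln(1 − rB₀/P)/ln(1+r) = −ln(0.85174)/ln(1.0235) ≈ 6.908, so the balance reaches zero during payment 7.

7 payments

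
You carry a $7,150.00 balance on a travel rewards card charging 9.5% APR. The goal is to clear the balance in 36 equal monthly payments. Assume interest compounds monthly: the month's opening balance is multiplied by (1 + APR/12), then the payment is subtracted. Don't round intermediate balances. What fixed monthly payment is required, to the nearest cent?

$229.04

Monthly rate r = 9.5%/12 = 0.791667% = 0.00791667.
Level-payment amortization: P = B₀·r / (1 − (1+r)^(−n)) = 7150.00·0.00791667 / (1 − 1.00792^(−36)).
Denominator 1 − (1+r)^(−36) = 0.247141357.
P = 56.6042 / 0.247141357 ≈ 229.04.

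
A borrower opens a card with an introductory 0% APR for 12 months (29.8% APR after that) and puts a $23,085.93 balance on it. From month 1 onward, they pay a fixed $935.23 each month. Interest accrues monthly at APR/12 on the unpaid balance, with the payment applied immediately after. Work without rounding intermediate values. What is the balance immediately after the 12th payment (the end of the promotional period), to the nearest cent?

$11,863.17

Promo months 1–12 at r₀ = 0%/12 = 0; months 13+ at r₁ = 29.8%/12 = 0.0248333.
After month 12 (no interest yet): B = $23,085.93 − 12·$935.23 = $11,863.17.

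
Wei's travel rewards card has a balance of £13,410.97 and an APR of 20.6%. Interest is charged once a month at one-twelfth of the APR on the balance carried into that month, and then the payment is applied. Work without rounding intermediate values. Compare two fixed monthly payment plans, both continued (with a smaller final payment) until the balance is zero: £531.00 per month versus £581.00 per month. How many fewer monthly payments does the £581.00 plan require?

Monthly rate r = 20.6%/12 = 1.71667% = 0.0171667.
At £531.00/mo: n = ⌈−ln(1 − rB₀/P)/ln(1+r)⌉ = 34 payments (last £209.97); total interest = total paid − £13,410.97 = £4,322.00.
At £581.00/mo: 30 payments (last £376.19); total interest £3,814.22.
Payments saved = 34 − 30 = 4.

4 fewer payments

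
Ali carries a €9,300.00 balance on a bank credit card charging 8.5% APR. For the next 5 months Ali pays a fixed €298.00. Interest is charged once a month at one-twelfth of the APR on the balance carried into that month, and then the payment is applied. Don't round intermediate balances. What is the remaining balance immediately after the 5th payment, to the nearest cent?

Monthly rate r = 8.5%/12 = 0.708333% = 0.00708333.
Each month: B ← B·(1+r) − €298.00.
Month 1: interest €65.88; balance after payment €9,067.88.
Month 2: interest €64.23; balance after payment €8,834.11.
Month 3: interest €62.57; balance after payment €8,598.68.
Month 4: interest €60.91; balance after payment €8,361.59.
Month 5: interest €59.23; balance after payment €8,122.82.

€8,122.82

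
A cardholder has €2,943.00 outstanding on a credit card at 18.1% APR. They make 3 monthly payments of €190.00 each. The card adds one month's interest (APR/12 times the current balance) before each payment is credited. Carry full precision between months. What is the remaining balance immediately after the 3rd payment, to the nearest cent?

Monthly rate r = 18.1%/12 = 1.50833% = 0.0150833.
Each month: B ← B·(1+r) − €190.00.
Month 1: interest €44.39; balance after payment €2,797.39.
Month 2: interest €42.19; balance after payment €2,649.58.
Month 3: interest €39.96; balance after payment €2,499.55.

€2,499.55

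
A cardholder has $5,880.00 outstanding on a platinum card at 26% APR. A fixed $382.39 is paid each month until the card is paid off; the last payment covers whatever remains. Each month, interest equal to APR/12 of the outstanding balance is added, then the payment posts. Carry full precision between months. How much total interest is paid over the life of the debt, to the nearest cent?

$1,349.13

Monthly rate r = 26%/12 = 2.16667% = 0.0216667.
Payoff takes n = ⌈−ln(1 − rB₀/P)/ln(1+r)⌉ = ⌈18.904⌉ = 19 payments; the last is $346.11.
Total paid = 18·$382.39 + $346.11 = $7,229.13.
Total interest = total paid − principal = $7,229.13 − $5,880.00 = $1,349.13.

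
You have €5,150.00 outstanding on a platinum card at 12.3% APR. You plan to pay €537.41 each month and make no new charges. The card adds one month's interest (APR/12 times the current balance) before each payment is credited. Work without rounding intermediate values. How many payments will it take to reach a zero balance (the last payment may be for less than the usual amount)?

Monthly rate r = 12.3%/12 = 1.025% = 0.01025.
Recurrence: B ← B·(1+r) − €537.41.
Month 1: interest €52.79; balance after payment €4,665.38.
Month 2: interest €47.82; balance after payment €4,175.79.
Closed form: n = −ln(1 − rB₀/P)/ln(1+r) = −ln(0.90177)/ln(1.01025) ≈ 10.139, so the balance reaches zero during payment 11.

11 payments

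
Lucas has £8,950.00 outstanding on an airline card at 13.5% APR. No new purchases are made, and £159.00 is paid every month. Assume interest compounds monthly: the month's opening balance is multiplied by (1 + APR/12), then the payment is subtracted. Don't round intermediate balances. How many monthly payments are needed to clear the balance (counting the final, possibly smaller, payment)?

Monthly rate r = 13.5%/12 = 1.125% = 0.01125.
Recurrence: B ← B·(1+r) − £159.00.
Month 1: interest £100.69; balance after payment £8,891.69.
Month 2: interest £100.03; balance after payment £8,832.72.
Closed form: n = −ln(1 − rB₀/P)/ln(1+r) = −ln(0.36675)/ln(1.01125) ≈ 89.664, so the balance reaches zero during payment 90.

90 payments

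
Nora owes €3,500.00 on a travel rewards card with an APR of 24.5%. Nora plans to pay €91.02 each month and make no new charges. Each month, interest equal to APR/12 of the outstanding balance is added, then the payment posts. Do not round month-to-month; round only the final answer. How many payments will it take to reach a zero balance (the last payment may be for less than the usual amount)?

Monthly rate r = 24.5%/12 = 2.04167% = 0.0204167.
Recurrence: B ← B·(1+r) − €91.02.
Month 1: interest €71.46; balance after payment €3,480.44.
Month 2: interest €71.06; balance after payment €3,460.48.
Closed form: n = −ln(1 − rB₀/P)/ln(1+r) = −ln(0.21492)/ln(1.02042) ≈ 76.073, so the balance reaches zero during payment 77.

77 months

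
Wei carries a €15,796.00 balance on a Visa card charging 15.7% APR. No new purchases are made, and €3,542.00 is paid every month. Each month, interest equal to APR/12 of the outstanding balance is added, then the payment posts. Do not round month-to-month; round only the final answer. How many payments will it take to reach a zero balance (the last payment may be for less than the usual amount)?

Monthly rate r = 15.7%/12 = 1.30833% = 0.0130833.
Recurrence: B ← B·(1+r) − €3,542.00.
Month 1: interest €206.66; balance after payment €12,460.66.
Month 2: interest €163.03; balance after payment €9,081.69.
Month 3: interest €118.82; balance after payment €5,658.51.
Month 4: interest €74.03; balance after payment €2,190.54.
Month 5: interest €28.66; balance after payment €0.00.

5 months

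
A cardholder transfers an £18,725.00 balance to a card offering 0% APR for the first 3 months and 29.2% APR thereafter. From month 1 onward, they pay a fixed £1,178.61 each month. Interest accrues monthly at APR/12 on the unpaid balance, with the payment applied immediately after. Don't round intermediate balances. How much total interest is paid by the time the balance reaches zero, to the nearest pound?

£3,261

Promo months 1–3 at r₀ = 0%/12 = 0; months 4+ at r₁ = 29.2%/12 = 0.0243333.
After month 3 (no interest yet): B = £18,725.00 − 3·£1,178.61 = £15,189.17.
Then at r₁ with £1,178.61/mo: n₂ = −ln(1 − r₁·B/P)/ln(1+r₁) ≈ 15.65 → 16 more payments.
Total paid = 18·£1,178.61 + £770.61 = £21,985.59; interest = £21,985.59 − £18,725.00 = £3,260.59.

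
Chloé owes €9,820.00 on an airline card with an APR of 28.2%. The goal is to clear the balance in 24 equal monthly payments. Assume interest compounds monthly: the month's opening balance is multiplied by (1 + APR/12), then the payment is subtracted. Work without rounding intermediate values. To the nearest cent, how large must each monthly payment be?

Monthly rate r = 28.2%/12 = 2.35% = 0.0235.
Level-payment amortization: P = B₀·r / (1 − (1+r)^(−n)) = 9820.00·0.0235 / (1 − 1.0235^(−24)).
Denominator 1 − (1+r)^(−24) = 0.427346826.
P = 230.77 / 0.427346826 ≈ 540.01.

€540.01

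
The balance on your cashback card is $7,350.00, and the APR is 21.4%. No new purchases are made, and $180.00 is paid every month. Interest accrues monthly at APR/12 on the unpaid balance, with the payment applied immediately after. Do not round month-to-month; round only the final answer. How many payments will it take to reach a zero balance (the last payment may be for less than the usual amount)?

74 payments

Monthly rate r = 21.4%/12 = 1.78333% = 0.0178333.
Recurrence: B ← B·(1+r) − $180.00.
Month 1: interest $131.07; balance after payment $7,301.07.
Month 2: interest $130.20; balance after payment $7,251.28.
Closed form: n = −ln(1 − rB₀/P)/ln(1+r) = −ln(0.27181)/ln(1.01783) ≈ 73.696, so the balance reaches zero during payment 74.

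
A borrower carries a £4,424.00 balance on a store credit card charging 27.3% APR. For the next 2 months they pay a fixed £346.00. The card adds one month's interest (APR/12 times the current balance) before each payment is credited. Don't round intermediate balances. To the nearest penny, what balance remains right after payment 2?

£3,927.71

Monthly rate r = 27.3%/12 = 2.275% = 0.02275.
Each month: B ← B·(1+r) − £346.00.
Month 1: interest £100.65; balance after payment £4,178.65.
Month 2: interest £95.06; balance after payment £3,927.71.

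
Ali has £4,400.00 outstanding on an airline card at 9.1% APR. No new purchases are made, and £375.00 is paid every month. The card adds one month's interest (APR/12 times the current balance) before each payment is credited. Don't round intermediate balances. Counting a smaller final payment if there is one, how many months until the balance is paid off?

Monthly rate r = 9.1%/12 = 0.758333% = 0.00758333.
Recurrence: B ← B·(1+r) − £375.00.
Month 1: interest £33.37; balance after payment £4,058.37.
Month 2: interest £30.78; balance after payment £3,714.14.
Closed form: n = −ln(1 − rB₀/P)/ln(1+r) = −ln(0.91102)/ln(1.00758) ≈ 12.335, so the balance reaches zero during payment 13.

13 months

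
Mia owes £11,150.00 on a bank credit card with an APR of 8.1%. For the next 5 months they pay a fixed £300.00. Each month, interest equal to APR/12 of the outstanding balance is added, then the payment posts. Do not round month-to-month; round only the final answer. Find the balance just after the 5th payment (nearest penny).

Monthly rate r = 8.1%/12 = 0.675% = 0.00675.
Each month: B ← B·(1+r) − £300.00.
Month 1: interest £75.26; balance after payment £10,925.26.
Month 2: interest £73.75; balance after payment £10,699.01.
Month 3: interest £72.22; balance after payment £10,471.23.
Month 4: interest £70.68; balance after payment £10,241.91.
Month 5: interest £69.13; balance after payment £10,011.04.

£10,011.04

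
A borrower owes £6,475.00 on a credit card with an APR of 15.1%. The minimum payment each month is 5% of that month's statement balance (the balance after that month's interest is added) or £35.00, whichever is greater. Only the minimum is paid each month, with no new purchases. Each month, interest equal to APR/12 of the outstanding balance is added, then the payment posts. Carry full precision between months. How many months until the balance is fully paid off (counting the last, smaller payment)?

81 months

Monthly rate r = 15.1%/12 = 1.25833% = 0.0125833.
While 5% of the post-interest balance exceeds £35.00, each month B ← (B·(1+r))·(1 − 0.05), i.e. B shrinks by the factor (1+r)·0.95 = 0.96195.
This holds for months 1–58. Entering month 59 the balance is £682.64; 5% of the post-interest balance is now below £35.00, so the flat £35.00 minimum applies from here.
From month 59 a fixed £35.00 at rate r clears £682.64 in 23 more payments. Total: 58 + 23 = 81 months.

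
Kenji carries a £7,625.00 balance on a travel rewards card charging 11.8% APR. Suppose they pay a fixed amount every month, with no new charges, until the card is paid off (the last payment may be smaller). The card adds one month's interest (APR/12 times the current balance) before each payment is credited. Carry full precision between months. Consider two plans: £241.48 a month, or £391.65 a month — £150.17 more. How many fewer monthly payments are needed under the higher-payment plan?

Monthly rate r = 11.8%/12 = 0.983333% = 0.00983333.
At £241.48/mo: n = ⌈−ln(1 − rB₀/P)/ln(1+r)⌉ = 38 payments (last £240.13); total interest = total paid − £7,625.00 = £1,549.89.
At £391.65/mo: 22 payments (last £281.14); total interest £880.79.
Payments saved = 38 − 22 = 16.

16 fewer payments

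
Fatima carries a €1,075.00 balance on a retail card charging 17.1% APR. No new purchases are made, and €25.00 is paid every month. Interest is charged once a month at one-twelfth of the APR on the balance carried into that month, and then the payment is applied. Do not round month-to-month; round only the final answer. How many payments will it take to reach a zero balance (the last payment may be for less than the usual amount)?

68 payments

Monthly rate r = 17.1%/12 = 1.425% = 0.01425.
Recurrence: B ← B·(1+r) − €25.00.
Month 1: interest €15.32; balance after payment €1,065.32.
Month 2: interest €15.18; balance after payment €1,055.50.
Closed form: n = −ln(1 − rB₀/P)/ln(1+r) = −ln(0.38725)/ln(1.01425) ≈ 67.048, so the balance reaches zero during payment 68.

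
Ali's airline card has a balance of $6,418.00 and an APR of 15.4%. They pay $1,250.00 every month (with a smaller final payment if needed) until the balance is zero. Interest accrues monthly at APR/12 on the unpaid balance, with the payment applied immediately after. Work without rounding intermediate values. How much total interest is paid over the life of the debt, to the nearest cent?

Monthly rate r = 15.4%/12 = 1.28333% = 0.0128333.
Payoff takes n = ⌈−ln(1 − rB₀/P)/ln(1+r)⌉ = ⌈5.345⌉ = 6 payments; the last is $433.53.
Total paid = 5·$1,250.00 + $433.53 = $6,683.53.
Total interest = total paid − principal = $6,683.53 − $6,418.00 = $265.53.

$265.53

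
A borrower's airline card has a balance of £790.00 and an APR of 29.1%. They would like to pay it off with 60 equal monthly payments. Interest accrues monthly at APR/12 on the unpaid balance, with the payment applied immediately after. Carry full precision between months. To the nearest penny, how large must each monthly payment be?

Monthly rate r = 29.1%/12 = 2.425% = 0.02425.
Level-payment amortization: P = B₀·r / (1 − (1+r)^(−n)) = 790.00·0.02425 / (1 − 1.02425^(−60)).
Denominator 1 − (1+r)^(−60) = 0.762512015.
P = 19.1575 / 0.762512015 ≈ 25.12.

£25.12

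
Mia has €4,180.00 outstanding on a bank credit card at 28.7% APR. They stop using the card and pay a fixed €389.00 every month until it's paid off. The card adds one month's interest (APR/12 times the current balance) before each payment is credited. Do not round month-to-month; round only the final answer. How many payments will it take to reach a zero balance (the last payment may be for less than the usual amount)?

13 payments

Monthly rate r = 28.7%/12 = 2.39167% = 0.0239167.
Recurrence: B ← B·(1+r) − €389.00.
Month 1: interest €99.97; balance after payment €3,890.97.
Month 2: interest €93.06; balance after payment €3,595.03.
Closed form: n = −ln(1 − rB₀/P)/ln(1+r) = −ln(0.743)/ln(1.02392) ≈ 12.568, so the balance reaches zero during payment 13.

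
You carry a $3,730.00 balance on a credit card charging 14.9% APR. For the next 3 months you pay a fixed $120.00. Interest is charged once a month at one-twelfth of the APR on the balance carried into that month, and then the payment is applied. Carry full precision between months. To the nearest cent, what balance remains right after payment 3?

$3,506.19

Monthly rate r = 14.9%/12 = 1.24167% = 0.0124167.
Each month: B ← B·(1+r) − $120.00.
Month 1: interest $46.31; balance after payment $3,656.31.
Month 2: interest $45.40; balance after payment $3,581.71.
Month 3: interest $44.47; balance after payment $3,506.19.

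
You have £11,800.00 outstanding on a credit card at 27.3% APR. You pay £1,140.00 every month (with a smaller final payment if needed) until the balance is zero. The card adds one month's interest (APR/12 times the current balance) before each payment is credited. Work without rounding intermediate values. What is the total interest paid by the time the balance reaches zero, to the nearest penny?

Monthly rate r = 27.3%/12 = 2.275% = 0.02275.
Payoff takes n = ⌈−ln(1 − rB₀/P)/ln(1+r)⌉ = ⌈11.936⌉ = 12 payments; the last is £1,068.26.
Total paid = 11·£1,140.00 + £1,068.26 = £13,608.26.
Total interest = total paid − principal = £13,608.26 − £11,800.00 = £1,808.26.

£1,808.26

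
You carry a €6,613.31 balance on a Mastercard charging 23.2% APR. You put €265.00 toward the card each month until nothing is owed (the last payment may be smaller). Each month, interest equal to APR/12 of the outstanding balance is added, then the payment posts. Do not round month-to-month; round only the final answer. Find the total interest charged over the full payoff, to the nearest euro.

Monthly rate r = 23.2%/12 = 1.93333% = 0.0193333.
Payoff takes n = ⌈−ln(1 − rB₀/P)/ln(1+r)⌉ = ⌈34.399⌉ = 35 payments; the last is €106.45.
Total paid = 34·€265.00 + €106.45 = €9,116.45.
Total interest = total paid − principal = €9,116.45 − €6,613.31 = €2,503.14.

€2,503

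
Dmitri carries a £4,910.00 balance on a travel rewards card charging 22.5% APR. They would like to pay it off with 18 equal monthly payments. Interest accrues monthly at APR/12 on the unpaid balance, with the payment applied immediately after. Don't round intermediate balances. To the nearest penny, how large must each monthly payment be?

£323.92

Monthly rate r = 22.5%/12 = 1.875% = 0.01875.
Level-payment amortization: P = B₀·r / (1 − (1+r)^(−n)) = 4910.00·0.01875 / (1 − 1.01875^(−18)).
Denominator 1 − (1+r)^(−18) = 0.284214645.
P = 92.0625 / 0.284214645 ≈ 323.92.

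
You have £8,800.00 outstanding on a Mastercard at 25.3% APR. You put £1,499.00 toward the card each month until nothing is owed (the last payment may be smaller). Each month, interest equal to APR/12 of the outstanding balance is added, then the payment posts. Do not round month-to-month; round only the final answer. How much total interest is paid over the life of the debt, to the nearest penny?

Monthly rate r = 25.3%/12 = 2.10833% = 0.0210833.
Payoff takes n = ⌈−ln(1 − rB₀/P)/ln(1+r)⌉ = ⌈6.333⌉ = 7 payments; the last is £502.33.
Total paid = 6·£1,499.00 + £502.33 = £9,496.33.
Total interest = total paid − principal = £9,496.33 − £8,800.00 = £696.33.

£696.33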